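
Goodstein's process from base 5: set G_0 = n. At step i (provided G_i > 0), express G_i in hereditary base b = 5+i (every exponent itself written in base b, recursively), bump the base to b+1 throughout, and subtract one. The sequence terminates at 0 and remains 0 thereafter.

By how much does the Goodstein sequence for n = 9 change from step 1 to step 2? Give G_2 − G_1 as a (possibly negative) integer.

[0] 9 ≡ 5 + 4 (base 5). Lift 6: 10. −1: 9.
[1] 9 ≡ 6 + 3 (base 6). Lift 7: 10. −1: 9.

0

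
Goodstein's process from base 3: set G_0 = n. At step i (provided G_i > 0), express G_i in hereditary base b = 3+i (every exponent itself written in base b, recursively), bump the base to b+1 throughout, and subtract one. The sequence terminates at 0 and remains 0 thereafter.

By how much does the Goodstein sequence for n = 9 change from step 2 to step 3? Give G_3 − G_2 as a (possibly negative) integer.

2

step 0: 9 = 3^2; sub 4 for 3: 4^2; = 16; G_1 = 16−1 = 15
step 1: 15 = 3·4 + 3; sub 5 for 4: 3·5 + 3; = 18; G_2 = 18−1 = 17
step 2: 17 = 3·5 + 2; sub 6 for 5: 3·6 + 2; = 20; G_3 = 20−1 = 19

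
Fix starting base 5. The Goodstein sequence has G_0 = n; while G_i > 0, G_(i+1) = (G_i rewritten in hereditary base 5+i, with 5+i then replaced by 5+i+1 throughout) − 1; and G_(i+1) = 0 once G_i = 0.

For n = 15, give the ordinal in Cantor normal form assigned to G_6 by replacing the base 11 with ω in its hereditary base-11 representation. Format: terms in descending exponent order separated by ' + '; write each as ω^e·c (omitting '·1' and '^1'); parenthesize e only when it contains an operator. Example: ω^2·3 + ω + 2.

15 —HB5→ 3·5 —bump→ 3·6 = 18 —(−1)→ 17
17 —HB6→ 2·6 + 5 —bump→ 2·7 + 5 = 19 —(−1)→ 18
18 —HB7→ 2·7 + 4 —bump→ 2·8 + 4 = 20 —(−1)→ 19
19 —HB8→ 2·8 + 3 —bump→ 2·9 + 3 = 21 —(−1)→ 20
20 —HB9→ 2·9 + 2 —bump→ 2·10 + 2 = 22 —(−1)→ 21
21 —HB10→ 2·10 + 1 —bump→ 2·11 + 1 = 23 —(−1)→ 22
22 —HB11→ 2·11 —bump→ 2·12 = 24 —(−1)→ 23

ω·2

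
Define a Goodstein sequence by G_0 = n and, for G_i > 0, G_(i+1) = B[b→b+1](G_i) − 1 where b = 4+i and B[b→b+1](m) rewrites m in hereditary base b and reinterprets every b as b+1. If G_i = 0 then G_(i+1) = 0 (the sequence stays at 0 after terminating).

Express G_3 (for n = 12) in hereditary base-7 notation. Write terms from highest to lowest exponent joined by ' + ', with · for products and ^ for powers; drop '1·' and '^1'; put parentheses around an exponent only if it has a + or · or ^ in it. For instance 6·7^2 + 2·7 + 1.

G_0=12  [base 4] 3·4  →[4↦5]→  3·5 = 15  −1 ⇒ G_1=14
G_1=14  [base 5] 2·5 + 4  →[5↦6]→  2·6 + 4 = 16  −1 ⇒ G_2=15
G_2=15  [base 6] 2·6 + 3  →[6↦7]→  2·7 + 3 = 17  −1 ⇒ G_3=16
G_3=16  [base 7] 2·7 + 2  →[7↦8]→  2·8 + 2 = 18  −1 ⇒ G_4=17

2·7 + 2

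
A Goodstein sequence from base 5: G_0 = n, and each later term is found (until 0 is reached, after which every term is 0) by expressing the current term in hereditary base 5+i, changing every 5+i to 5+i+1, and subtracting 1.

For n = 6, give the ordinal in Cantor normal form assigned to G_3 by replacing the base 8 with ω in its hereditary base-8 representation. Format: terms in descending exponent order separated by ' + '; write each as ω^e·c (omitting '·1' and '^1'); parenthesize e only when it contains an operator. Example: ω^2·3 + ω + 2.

5

(0) 6|_5 = 5 + 1 ↦ 6 + 1|_6 = 7 ⇒ 6
(1) 6|_6 = 6 ↦ 7|_7 = 7 ⇒ 6
(2) 6|_7 = 6 ↦ 6|_8 = 6 ⇒ 5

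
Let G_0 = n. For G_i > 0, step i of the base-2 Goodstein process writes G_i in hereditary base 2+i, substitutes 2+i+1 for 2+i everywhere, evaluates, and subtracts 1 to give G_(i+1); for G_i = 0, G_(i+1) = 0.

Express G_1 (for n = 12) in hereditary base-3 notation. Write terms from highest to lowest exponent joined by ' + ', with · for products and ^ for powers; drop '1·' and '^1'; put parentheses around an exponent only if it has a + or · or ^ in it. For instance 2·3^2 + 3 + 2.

3^(3 + 1) + 2·3^2 + 2·3 + 2

i=0: 12 = 2^(2 + 1) + 2^2 (b=2); 2→3: 3^(3 + 1) + 3^3 = 108; 108−1 = 107
i=1: 107 = 3^(3 + 1) + 2·3^2 + 2·3 + 2 (b=3); 3→4: 4^(4 + 1) + 2·4^2 + 2·4 + 2 = 1066; 1066−1 = 1065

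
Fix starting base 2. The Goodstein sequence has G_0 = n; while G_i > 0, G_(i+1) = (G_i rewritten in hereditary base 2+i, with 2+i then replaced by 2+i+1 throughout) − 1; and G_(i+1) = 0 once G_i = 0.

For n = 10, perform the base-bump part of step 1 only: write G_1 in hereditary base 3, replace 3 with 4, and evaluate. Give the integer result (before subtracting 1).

10 —HB2→ 2^(2 + 1) + 2 —bump→ 3^(3 + 1) + 3 = 84 —(−1)→ 83
83 —HB3→ 3^(3 + 1) + 2 —bump→ 4^(4 + 1) + 2 = 1026 —(−1)→ 1025

1026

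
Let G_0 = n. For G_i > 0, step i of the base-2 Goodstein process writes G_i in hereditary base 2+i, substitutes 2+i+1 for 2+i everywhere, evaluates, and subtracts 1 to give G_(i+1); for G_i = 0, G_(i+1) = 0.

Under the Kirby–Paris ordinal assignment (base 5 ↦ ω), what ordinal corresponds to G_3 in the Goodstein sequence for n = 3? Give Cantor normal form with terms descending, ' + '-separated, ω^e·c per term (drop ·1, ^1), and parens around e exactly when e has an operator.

step 0: 3 = 2 + 1; sub 3 for 2: 3 + 1; = 4; G_1 = 4−1 = 3
step 1: 3 = 3; sub 4 for 3: 4; = 4; G_2 = 4−1 = 3
step 2: 3 = 3; sub 5 for 4: 3; = 3; G_3 = 3−1 = 2
step 3: 2 = 2; sub 6 for 5: 2; = 2; G_4 = 2−1 = 1

2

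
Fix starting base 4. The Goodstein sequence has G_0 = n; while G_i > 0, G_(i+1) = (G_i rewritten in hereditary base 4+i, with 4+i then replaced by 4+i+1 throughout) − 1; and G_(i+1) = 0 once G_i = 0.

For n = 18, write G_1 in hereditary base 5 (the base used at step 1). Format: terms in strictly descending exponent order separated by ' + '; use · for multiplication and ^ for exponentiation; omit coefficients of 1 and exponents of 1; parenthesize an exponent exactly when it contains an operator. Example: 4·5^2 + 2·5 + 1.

base 4: 18 = 4^2 + 2; at 5: 5^2 + 2 = 27; next = 26
base 5: 26 = 5^2 + 1; at 6: 6^2 + 1 = 37; next = 36

5^2 + 1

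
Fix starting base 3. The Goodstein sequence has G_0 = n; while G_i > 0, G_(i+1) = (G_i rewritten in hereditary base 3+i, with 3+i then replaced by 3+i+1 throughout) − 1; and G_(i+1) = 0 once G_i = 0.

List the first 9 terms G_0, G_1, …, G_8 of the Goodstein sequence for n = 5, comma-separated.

[0] 5 ≡ 3 + 2 (base 3). Lift 4: 6. −1: 5.
[1] 5 ≡ 4 + 1 (base 4). Lift 5: 6. −1: 5.
[2] 5 ≡ 5 (base 5). Lift 6: 6. −1: 5.
[3] 5 ≡ 5 (base 6). Lift 7: 5. −1: 4.
[4] 4 ≡ 4 (base 7). Lift 8: 4. −1: 3.
[5] 3 ≡ 3 (base 8). Lift 9: 3. −1: 2.
[6] 2 ≡ 2 (base 9). Lift 10: 2. −1: 1.
[7] 1 ≡ 1 (base 10). Lift 11: 1. −1: 0.

5, 5, 5, 5, 4, 3, 2, 1, 0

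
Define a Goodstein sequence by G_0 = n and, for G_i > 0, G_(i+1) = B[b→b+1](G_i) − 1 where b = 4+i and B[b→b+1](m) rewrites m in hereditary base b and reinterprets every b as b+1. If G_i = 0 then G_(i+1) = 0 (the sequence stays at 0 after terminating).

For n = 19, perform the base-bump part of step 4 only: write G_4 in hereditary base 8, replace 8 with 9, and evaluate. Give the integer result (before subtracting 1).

70

(0) 19|_4 = 4^2 + 3 ↦ 5^2 + 3|_5 = 28 ⇒ 27
(1) 27|_5 = 5^2 + 2 ↦ 6^2 + 2|_6 = 38 ⇒ 37
(2) 37|_6 = 6^2 + 1 ↦ 7^2 + 1|_7 = 50 ⇒ 49
(3) 49|_7 = 7^2 ↦ 8^2|_8 = 64 ⇒ 63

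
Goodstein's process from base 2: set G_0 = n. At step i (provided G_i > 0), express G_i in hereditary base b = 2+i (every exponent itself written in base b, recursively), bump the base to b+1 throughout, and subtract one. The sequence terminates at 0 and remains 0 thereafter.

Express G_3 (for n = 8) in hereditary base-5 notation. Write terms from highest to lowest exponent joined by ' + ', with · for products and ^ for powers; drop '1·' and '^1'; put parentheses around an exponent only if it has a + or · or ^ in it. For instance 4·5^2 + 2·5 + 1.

2·5^5 + 2·5^2 + 2·5

G_0=8  [base 2] 2^(2 + 1)  →[2↦3]→  3^(3 + 1) = 81  −1 ⇒ G_1=80
G_1=80  [base 3] 2·3^3 + 2·3^2 + 2·3 + 2  →[3↦4]→  2·4^4 + 2·4^2 + 2·4 + 2 = 554  −1 ⇒ G_2=553
G_2=553  [base 4] 2·4^4 + 2·4^2 + 2·4 + 1  →[4↦5]→  2·5^5 + 2·5^2 + 2·5 + 1 = 6311  −1 ⇒ G_3=6310
G_3=6310  [base 5] 2·5^5 + 2·5^2 + 2·5  →[5↦6]→  2·6^6 + 2·6^2 + 2·6 = 93396  −1 ⇒ G_4=93395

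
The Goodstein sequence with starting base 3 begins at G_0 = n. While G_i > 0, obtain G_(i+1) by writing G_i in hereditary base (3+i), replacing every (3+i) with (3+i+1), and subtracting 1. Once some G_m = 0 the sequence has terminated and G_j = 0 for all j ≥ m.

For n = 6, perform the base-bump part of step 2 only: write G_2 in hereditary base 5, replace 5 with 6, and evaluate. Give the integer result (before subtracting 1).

step 0: 6 = 2·3; sub 4 for 3: 2·4; = 8; G_1 = 8−1 = 7
step 1: 7 = 4 + 3; sub 5 for 4: 5 + 3; = 8; G_2 = 8−1 = 7

8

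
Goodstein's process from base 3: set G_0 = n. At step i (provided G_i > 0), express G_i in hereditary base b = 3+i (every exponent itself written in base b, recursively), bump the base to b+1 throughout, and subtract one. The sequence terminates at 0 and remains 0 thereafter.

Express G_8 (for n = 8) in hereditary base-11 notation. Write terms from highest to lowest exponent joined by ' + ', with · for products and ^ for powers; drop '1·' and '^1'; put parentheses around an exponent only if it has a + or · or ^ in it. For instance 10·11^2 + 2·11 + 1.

base 3: 8 = 2·3 + 2; at 4: 2·4 + 2 = 10; next = 9
base 4: 9 = 2·4 + 1; at 5: 2·5 + 1 = 11; next = 10
base 5: 10 = 2·5; at 6: 2·6 = 12; next = 11
base 6: 11 = 6 + 5; at 7: 7 + 5 = 12; next = 11
base 7: 11 = 7 + 4; at 8: 8 + 4 = 12; next = 11
base 8: 11 = 8 + 3; at 9: 9 + 3 = 12; next = 11
base 9: 11 = 9 + 2; at 10: 10 + 2 = 12; next = 11
base 10: 11 = 10 + 1; at 11: 11 + 1 = 12; next = 11

11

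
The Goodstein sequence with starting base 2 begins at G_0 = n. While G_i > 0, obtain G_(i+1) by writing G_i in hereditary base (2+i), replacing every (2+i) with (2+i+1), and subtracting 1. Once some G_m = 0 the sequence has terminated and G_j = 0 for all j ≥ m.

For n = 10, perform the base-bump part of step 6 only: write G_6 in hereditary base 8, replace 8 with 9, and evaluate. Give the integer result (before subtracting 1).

G_0 = 10. HB_2(10) = 2^(2 + 1) + 2. Bump = 84. G_1 = 83.
G_1 = 83. HB_3(83) = 3^(3 + 1) + 2. Bump = 1026. G_2 = 1025.
G_2 = 1025. HB_4(1025) = 4^(4 + 1) + 1. Bump = 15626. G_3 = 15625.
G_3 = 15625. HB_5(15625) = 5^(5 + 1). Bump = 279936. G_4 = 279935.
G_4 = 279935. HB_6(279935) = 5·6^6 + 5·6^5 + 5·6^4 + 5·6^3 + 5·6^2 + 5·6 + 5. Bump = 4215755. G_5 = 4215754.
G_5 = 4215754. HB_7(4215754) = 5·7^7 + 5·7^5 + 5·7^4 + 5·7^3 + 5·7^2 + 5·7 + 4. Bump = 84073324. G_6 = 84073323.
G_6 = 84073323. HB_8(84073323) = 5·8^8 + 5·8^5 + 5·8^4 + 5·8^3 + 5·8^2 + 5·8 + 3. Bump = 1937434593. G_7 = 1937434592.

1937434593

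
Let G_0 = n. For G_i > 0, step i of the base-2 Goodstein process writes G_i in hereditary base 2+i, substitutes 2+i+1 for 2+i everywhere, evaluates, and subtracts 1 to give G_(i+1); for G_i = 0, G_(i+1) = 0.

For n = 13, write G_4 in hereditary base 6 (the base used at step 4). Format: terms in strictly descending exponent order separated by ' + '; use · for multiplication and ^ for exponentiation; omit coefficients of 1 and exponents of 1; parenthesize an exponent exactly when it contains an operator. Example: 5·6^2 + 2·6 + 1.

(0) 13|_2 = 2^(2 + 1) + 2^2 + 1 ↦ 3^(3 + 1) + 3^3 + 1|_3 = 109 ⇒ 108
(1) 108|_3 = 3^(3 + 1) + 3^3 ↦ 4^(4 + 1) + 4^4|_4 = 1280 ⇒ 1279
(2) 1279|_4 = 4^(4 + 1) + 3·4^3 + 3·4^2 + 3·4 + 3 ↦ 5^(5 + 1) + 3·5^3 + 3·5^2 + 3·5 + 3|_5 = 16093 ⇒ 16092
(3) 16092|_5 = 5^(5 + 1) + 3·5^3 + 3·5^2 + 3·5 + 2 ↦ 6^(6 + 1) + 3·6^3 + 3·6^2 + 3·6 + 2|_6 = 280712 ⇒ 280711
(4) 280711|_6 = 6^(6 + 1) + 3·6^3 + 3·6^2 + 3·6 + 1 ↦ 7^(7 + 1) + 3·7^3 + 3·7^2 + 3·7 + 1|_7 = 5765999 ⇒ 5765998

6^(6 + 1) + 3·6^3 + 3·6^2 + 3·6 + 1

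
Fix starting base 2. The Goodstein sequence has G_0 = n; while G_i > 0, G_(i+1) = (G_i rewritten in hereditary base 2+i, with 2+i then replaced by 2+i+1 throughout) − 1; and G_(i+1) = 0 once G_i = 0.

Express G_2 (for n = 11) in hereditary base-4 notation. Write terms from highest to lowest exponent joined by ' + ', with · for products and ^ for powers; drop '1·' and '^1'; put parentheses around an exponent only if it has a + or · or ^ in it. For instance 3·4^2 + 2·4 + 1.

4^(4 + 1) + 3

G_0=11  [base 2] 2^(2 + 1) + 2 + 1  →[2↦3]→  3^(3 + 1) + 3 + 1 = 85  −1 ⇒ G_1=84
G_1=84  [base 3] 3^(3 + 1) + 3  →[3↦4]→  4^(4 + 1) + 4 = 1028  −1 ⇒ G_2=1027
G_2=1027  [base 4] 4^(4 + 1) + 3  →[4↦5]→  5^(5 + 1) + 3 = 15628  −1 ⇒ G_3=15627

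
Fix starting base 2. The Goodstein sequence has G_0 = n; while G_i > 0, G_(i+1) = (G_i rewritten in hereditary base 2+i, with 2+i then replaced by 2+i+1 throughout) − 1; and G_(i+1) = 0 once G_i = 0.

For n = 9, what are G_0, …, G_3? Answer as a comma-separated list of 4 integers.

9, 81, 1023, 9842

9 —HB2→ 2^(2 + 1) + 1 —bump→ 3^(3 + 1) + 1 = 82 —(−1)→ 81
81 —HB3→ 3^(3 + 1) —bump→ 4^(4 + 1) = 1024 —(−1)→ 1023
1023 —HB4→ 3·4^4 + 3·4^3 + 3·4^2 + 3·4 + 3 —bump→ 3·5^5 + 3·5^3 + 3·5^2 + 3·5 + 3 = 9843 —(−1)→ 9842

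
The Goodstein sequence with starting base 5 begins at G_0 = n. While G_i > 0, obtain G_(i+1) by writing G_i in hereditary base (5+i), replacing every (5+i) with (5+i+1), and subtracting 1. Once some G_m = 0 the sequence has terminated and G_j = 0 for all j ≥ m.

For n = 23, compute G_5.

i=0: 23 = 4·5 + 3 (b=5); 5→6: 4·6 + 3 = 27; 27−1 = 26
i=1: 26 = 4·6 + 2 (b=6); 6→7: 4·7 + 2 = 30; 30−1 = 29
i=2: 29 = 4·7 + 1 (b=7); 7→8: 4·8 + 1 = 33; 33−1 = 32
i=3: 32 = 4·8 (b=8); 8→9: 4·9 = 36; 36−1 = 35
i=4: 35 = 3·9 + 8 (b=9); 9→10: 3·10 + 8 = 38; 38−1 = 37
i=5: 37 = 3·10 + 7 (b=10); 10→11: 3·11 + 7 = 40; 40−1 = 39

37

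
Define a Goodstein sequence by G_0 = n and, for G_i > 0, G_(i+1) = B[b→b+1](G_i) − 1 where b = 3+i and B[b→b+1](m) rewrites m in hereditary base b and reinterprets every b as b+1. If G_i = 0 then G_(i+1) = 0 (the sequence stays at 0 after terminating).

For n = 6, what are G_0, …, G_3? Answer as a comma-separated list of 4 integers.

6, 7, 7, 7

i=0: 6 = 2·3 (b=3); 3→4: 2·4 = 8; 8−1 = 7
i=1: 7 = 4 + 3 (b=4); 4→5: 5 + 3 = 8; 8−1 = 7
i=2: 7 = 5 + 2 (b=5); 5→6: 6 + 2 = 8; 8−1 = 7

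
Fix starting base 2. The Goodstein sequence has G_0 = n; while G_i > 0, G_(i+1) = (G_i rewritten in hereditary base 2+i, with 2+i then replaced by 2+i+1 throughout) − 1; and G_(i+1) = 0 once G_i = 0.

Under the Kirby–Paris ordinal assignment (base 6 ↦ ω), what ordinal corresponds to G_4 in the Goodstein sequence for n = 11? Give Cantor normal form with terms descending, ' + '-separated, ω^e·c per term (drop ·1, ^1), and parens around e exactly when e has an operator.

G_0 = 11. HB_2(11) = 2^(2 + 1) + 2 + 1. Bump = 85. G_1 = 84.
G_1 = 84. HB_3(84) = 3^(3 + 1) + 3. Bump = 1028. G_2 = 1027.
G_2 = 1027. HB_4(1027) = 4^(4 + 1) + 3. Bump = 15628. G_3 = 15627.
G_3 = 15627. HB_5(15627) = 5^(5 + 1) + 2. Bump = 279938. G_4 = 279937.
G_4 = 279937. HB_6(279937) = 6^(6 + 1) + 1. Bump = 5764802. G_5 = 5764801.

ω^(ω + 1) + 1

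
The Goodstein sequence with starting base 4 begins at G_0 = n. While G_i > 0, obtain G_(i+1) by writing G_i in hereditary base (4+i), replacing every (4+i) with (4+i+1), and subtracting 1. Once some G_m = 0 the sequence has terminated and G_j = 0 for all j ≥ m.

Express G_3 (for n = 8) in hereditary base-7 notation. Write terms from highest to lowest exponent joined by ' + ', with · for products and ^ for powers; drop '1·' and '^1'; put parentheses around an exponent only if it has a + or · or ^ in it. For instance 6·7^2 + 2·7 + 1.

7 + 2

base 4: 8 = 2·4; at 5: 2·5 = 10; next = 9
base 5: 9 = 5 + 4; at 6: 6 + 4 = 10; next = 9
base 6: 9 = 6 + 3; at 7: 7 + 3 = 10; next = 9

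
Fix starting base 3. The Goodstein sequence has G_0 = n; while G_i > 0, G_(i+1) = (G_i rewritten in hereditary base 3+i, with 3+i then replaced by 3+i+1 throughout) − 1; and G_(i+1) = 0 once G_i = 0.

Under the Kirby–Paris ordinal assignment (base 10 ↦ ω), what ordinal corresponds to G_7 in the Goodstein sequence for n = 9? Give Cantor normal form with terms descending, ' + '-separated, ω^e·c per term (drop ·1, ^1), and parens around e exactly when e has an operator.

ω·2 + 5

(0) 9|_3 = 3^2 ↦ 4^2|_4 = 16 ⇒ 15
(1) 15|_4 = 3·4 + 3 ↦ 3·5 + 3|_5 = 18 ⇒ 17
(2) 17|_5 = 3·5 + 2 ↦ 3·6 + 2|_6 = 20 ⇒ 19
(3) 19|_6 = 3·6 + 1 ↦ 3·7 + 1|_7 = 22 ⇒ 21
(4) 21|_7 = 3·7 ↦ 3·8|_8 = 24 ⇒ 23
(5) 23|_8 = 2·8 + 7 ↦ 2·9 + 7|_9 = 25 ⇒ 24
(6) 24|_9 = 2·9 + 6 ↦ 2·10 + 6|_10 = 26 ⇒ 25
(7) 25|_10 = 2·10 + 5 ↦ 2·11 + 5|_11 = 27 ⇒ 26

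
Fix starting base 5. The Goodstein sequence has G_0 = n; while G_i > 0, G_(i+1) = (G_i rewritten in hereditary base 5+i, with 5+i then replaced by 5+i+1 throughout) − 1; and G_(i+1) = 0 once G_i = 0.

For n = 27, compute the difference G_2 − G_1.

step 0: 27 = 5^2 + 2; sub 6 for 5: 6^2 + 2; = 38; G_1 = 38−1 = 37
step 1: 37 = 6^2 + 1; sub 7 for 6: 7^2 + 1; = 50; G_2 = 50−1 = 49

12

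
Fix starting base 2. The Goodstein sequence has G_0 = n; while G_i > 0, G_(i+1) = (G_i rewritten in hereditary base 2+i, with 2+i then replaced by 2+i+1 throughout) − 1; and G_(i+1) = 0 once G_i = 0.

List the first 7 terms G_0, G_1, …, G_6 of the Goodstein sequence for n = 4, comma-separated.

step 0: 4 = 2^2; sub 3 for 2: 3^3; = 27; G_1 = 27−1 = 26
step 1: 26 = 2·3^2 + 2·3 + 2; sub 4 for 3: 2·4^2 + 2·4 + 2; = 42; G_2 = 42−1 = 41
step 2: 41 = 2·4^2 + 2·4 + 1; sub 5 for 4: 2·5^2 + 2·5 + 1; = 61; G_3 = 61−1 = 60
step 3: 60 = 2·5^2 + 2·5; sub 6 for 5: 2·6^2 + 2·6; = 84; G_4 = 84−1 = 83
step 4: 83 = 2·6^2 + 6 + 5; sub 7 for 6: 2·7^2 + 7 + 5; = 110; G_5 = 110−1 = 109
step 5: 109 = 2·7^2 + 7 + 4; sub 8 for 7: 2·8^2 + 8 + 4; = 140; G_6 = 140−1 = 139

4, 26, 41, 60, 83, 109, 139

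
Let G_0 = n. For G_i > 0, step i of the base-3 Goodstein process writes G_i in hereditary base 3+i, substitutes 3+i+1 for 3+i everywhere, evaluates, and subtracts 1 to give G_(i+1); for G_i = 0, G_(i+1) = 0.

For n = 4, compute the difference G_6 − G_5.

-1

i=0: 4 = 3 + 1 (b=3); 3→4: 4 + 1 = 5; 5−1 = 4
i=1: 4 = 4 (b=4); 4→5: 5 = 5; 5−1 = 4
i=2: 4 = 4 (b=5); 5→6: 4 = 4; 4−1 = 3
i=3: 3 = 3 (b=6); 6→7: 3 = 3; 3−1 = 2
i=4: 2 = 2 (b=7); 7→8: 2 = 2; 2−1 = 1
i=5: 1 = 1 (b=8); 8→9: 1 = 1; 1−1 = 0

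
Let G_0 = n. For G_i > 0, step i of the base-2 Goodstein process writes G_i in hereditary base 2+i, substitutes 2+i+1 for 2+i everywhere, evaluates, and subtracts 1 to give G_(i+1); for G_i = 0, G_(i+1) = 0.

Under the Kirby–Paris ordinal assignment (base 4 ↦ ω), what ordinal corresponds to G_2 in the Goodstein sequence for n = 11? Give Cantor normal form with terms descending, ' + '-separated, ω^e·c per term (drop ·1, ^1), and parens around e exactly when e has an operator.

i=0: 11 = 2^(2 + 1) + 2 + 1 (b=2); 2→3: 3^(3 + 1) + 3 + 1 = 85; 85−1 = 84
i=1: 84 = 3^(3 + 1) + 3 (b=3); 3→4: 4^(4 + 1) + 4 = 1028; 1028−1 = 1027

ω^(ω + 1) + 3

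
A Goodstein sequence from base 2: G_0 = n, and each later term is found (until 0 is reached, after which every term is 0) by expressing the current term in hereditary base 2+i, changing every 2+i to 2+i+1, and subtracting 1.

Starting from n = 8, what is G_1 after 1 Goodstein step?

base 2: 8 = 2^(2 + 1); at 3: 3^(3 + 1) = 81; next = 80
base 3: 80 = 2·3^3 + 2·3^2 + 2·3 + 2; at 4: 2·4^4 + 2·4^2 + 2·4 + 2 = 554; next = 553

80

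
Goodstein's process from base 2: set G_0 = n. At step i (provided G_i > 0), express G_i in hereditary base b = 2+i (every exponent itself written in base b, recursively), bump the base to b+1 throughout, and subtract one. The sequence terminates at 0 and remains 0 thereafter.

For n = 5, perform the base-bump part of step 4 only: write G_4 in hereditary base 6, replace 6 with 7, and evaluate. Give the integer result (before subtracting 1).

base 2: 5 = 2^2 + 1; at 3: 3^3 + 1 = 28; next = 27
base 3: 27 = 3^3; at 4: 4^4 = 256; next = 255
base 4: 255 = 3·4^3 + 3·4^2 + 3·4 + 3; at 5: 3·5^3 + 3·5^2 + 3·5 + 3 = 468; next = 467
base 5: 467 = 3·5^3 + 3·5^2 + 3·5 + 2; at 6: 3·6^3 + 3·6^2 + 3·6 + 2 = 776; next = 775
base 6: 775 = 3·6^3 + 3·6^2 + 3·6 + 1; at 7: 3·7^3 + 3·7^2 + 3·7 + 1 = 1198; next = 1197

1198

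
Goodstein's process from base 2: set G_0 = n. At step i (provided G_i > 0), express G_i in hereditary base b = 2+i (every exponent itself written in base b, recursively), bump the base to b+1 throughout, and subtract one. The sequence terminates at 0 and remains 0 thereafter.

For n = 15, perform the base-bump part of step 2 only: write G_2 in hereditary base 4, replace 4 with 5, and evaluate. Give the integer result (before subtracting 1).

(0) 15|_2 = 2^(2 + 1) + 2^2 + 2 + 1 ↦ 3^(3 + 1) + 3^3 + 3 + 1|_3 = 112 ⇒ 111
(1) 111|_3 = 3^(3 + 1) + 3^3 + 3 ↦ 4^(4 + 1) + 4^4 + 4|_4 = 1284 ⇒ 1283
(2) 1283|_4 = 4^(4 + 1) + 4^4 + 3 ↦ 5^(5 + 1) + 5^5 + 3|_5 = 18753 ⇒ 18752

18753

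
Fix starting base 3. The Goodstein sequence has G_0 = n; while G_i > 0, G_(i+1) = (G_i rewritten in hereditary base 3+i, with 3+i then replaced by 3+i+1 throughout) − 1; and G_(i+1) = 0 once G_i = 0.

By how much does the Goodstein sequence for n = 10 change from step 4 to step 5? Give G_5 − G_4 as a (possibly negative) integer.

G_0 = 10. HB_3(10) = 3^2 + 1. Bump = 17. G_1 = 16.
G_1 = 16. HB_4(16) = 4^2. Bump = 25. G_2 = 24.
G_2 = 24. HB_5(24) = 4·5 + 4. Bump = 28. G_3 = 27.
G_3 = 27. HB_6(27) = 4·6 + 3. Bump = 31. G_4 = 30.
G_4 = 30. HB_7(30) = 4·7 + 2. Bump = 34. G_5 = 33.

3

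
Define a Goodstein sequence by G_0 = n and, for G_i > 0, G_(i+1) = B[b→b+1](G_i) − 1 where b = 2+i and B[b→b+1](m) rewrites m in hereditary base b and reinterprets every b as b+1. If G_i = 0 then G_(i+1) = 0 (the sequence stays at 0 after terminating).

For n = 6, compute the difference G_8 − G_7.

223404

[0] 6 ≡ 2^2 + 2 (base 2). Lift 3: 30. −1: 29.
[1] 29 ≡ 3^3 + 2 (base 3). Lift 4: 258. −1: 257.
[2] 257 ≡ 4^4 + 1 (base 4). Lift 5: 3126. −1: 3125.
[3] 3125 ≡ 5^5 (base 5). Lift 6: 46656. −1: 46655.
[4] 46655 ≡ 5·6^5 + 5·6^4 + 5·6^3 + 5·6^2 + 5·6 + 5 (base 6). Lift 7: 98040. −1: 98039.
[5] 98039 ≡ 5·7^5 + 5·7^4 + 5·7^3 + 5·7^2 + 5·7 + 4 (base 7). Lift 8: 187244. −1: 187243.
[6] 187243 ≡ 5·8^5 + 5·8^4 + 5·8^3 + 5·8^2 + 5·8 + 3 (base 8). Lift 9: 332148. −1: 332147.
[7] 332147 ≡ 5·9^5 + 5·9^4 + 5·9^3 + 5·9^2 + 5·9 + 2 (base 9). Lift 10: 555552. −1: 555551.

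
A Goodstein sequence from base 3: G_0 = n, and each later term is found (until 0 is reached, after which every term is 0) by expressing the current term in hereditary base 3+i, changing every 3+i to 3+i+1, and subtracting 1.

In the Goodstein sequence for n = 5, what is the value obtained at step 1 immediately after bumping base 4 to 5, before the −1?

6

[0] 5 ≡ 3 + 2 (base 3). Lift 4: 6. −1: 5.
[1] 5 ≡ 4 + 1 (base 4). Lift 5: 6. −1: 5.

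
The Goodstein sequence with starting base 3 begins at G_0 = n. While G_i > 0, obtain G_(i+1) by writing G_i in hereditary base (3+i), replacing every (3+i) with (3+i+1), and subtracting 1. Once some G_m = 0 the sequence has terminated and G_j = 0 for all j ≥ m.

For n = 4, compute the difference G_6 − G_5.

-1

(0) 4|_3 = 3 + 1 ↦ 4 + 1|_4 = 5 ⇒ 4
(1) 4|_4 = 4 ↦ 5|_5 = 5 ⇒ 4
(2) 4|_5 = 4 ↦ 4|_6 = 4 ⇒ 3
(3) 3|_6 = 3 ↦ 3|_7 = 3 ⇒ 2
(4) 2|_7 = 2 ↦ 2|_8 = 2 ⇒ 1
(5) 1|_8 = 1 ↦ 1|_9 = 1 ⇒ 0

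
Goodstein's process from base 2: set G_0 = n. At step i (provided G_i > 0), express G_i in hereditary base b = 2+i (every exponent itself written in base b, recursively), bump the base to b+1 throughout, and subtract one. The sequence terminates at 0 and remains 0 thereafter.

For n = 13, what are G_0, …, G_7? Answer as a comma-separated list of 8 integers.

G_0=13  [base 2] 2^(2 + 1) + 2^2 + 1  →[2↦3]→  3^(3 + 1) + 3^3 + 1 = 109  −1 ⇒ G_1=108
G_1=108  [base 3] 3^(3 + 1) + 3^3  →[3↦4]→  4^(4 + 1) + 4^4 = 1280  −1 ⇒ G_2=1279
G_2=1279  [base 4] 4^(4 + 1) + 3·4^3 + 3·4^2 + 3·4 + 3  →[4↦5]→  5^(5 + 1) + 3·5^3 + 3·5^2 + 3·5 + 3 = 16093  −1 ⇒ G_3=16092
G_3=16092  [base 5] 5^(5 + 1) + 3·5^3 + 3·5^2 + 3·5 + 2  →[5↦6]→  6^(6 + 1) + 3·6^3 + 3·6^2 + 3·6 + 2 = 280712  −1 ⇒ G_4=280711
G_4=280711  [base 6] 6^(6 + 1) + 3·6^3 + 3·6^2 + 3·6 + 1  →[6↦7]→  7^(7 + 1) + 3·7^3 + 3·7^2 + 3·7 + 1 = 5765999  −1 ⇒ G_5=5765998
G_5=5765998  [base 7] 7^(7 + 1) + 3·7^3 + 3·7^2 + 3·7  →[7↦8]→  8^(8 + 1) + 3·8^3 + 3·8^2 + 3·8 = 134219480  −1 ⇒ G_6=134219479
G_6=134219479  [base 8] 8^(8 + 1) + 3·8^3 + 3·8^2 + 2·8 + 7  →[8↦9]→  9^(9 + 1) + 3·9^3 + 3·9^2 + 2·9 + 7 = 3486786856  −1 ⇒ G_7=3486786855

13, 108, 1279, 16092, 280711, 5765998, 134219479, 3486786855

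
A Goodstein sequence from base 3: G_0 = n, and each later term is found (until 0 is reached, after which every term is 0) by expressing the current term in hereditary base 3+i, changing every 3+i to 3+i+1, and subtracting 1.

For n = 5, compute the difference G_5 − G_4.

base 3: 5 = 3 + 2; at 4: 4 + 2 = 6; next = 5
base 4: 5 = 4 + 1; at 5: 5 + 1 = 6; next = 5
base 5: 5 = 5; at 6: 6 = 6; next = 5
base 6: 5 = 5; at 7: 5 = 5; next = 4
base 7: 4 = 4; at 8: 4 = 4; next = 3

-1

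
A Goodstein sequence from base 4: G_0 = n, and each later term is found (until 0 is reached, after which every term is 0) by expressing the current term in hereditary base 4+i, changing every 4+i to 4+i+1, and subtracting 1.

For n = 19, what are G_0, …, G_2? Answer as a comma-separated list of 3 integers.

19, 27, 37

G_0 = 19. HB_4(19) = 4^2 + 3. Bump = 28. G_1 = 27.
G_1 = 27. HB_5(27) = 5^2 + 2. Bump = 38. G_2 = 37.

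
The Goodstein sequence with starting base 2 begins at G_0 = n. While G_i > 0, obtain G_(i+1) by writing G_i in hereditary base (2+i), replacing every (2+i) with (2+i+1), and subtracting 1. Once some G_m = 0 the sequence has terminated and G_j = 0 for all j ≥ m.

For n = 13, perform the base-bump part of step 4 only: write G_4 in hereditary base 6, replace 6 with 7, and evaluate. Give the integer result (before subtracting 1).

step 0: 13 = 2^(2 + 1) + 2^2 + 1; sub 3 for 2: 3^(3 + 1) + 3^3 + 1; = 109; G_1 = 109−1 = 108
step 1: 108 = 3^(3 + 1) + 3^3; sub 4 for 3: 4^(4 + 1) + 4^4; = 1280; G_2 = 1280−1 = 1279
step 2: 1279 = 4^(4 + 1) + 3·4^3 + 3·4^2 + 3·4 + 3; sub 5 for 4: 5^(5 + 1) + 3·5^3 + 3·5^2 + 3·5 + 3; = 16093; G_3 = 16093−1 = 16092
step 3: 16092 = 5^(5 + 1) + 3·5^3 + 3·5^2 + 3·5 + 2; sub 6 for 5: 6^(6 + 1) + 3·6^3 + 3·6^2 + 3·6 + 2; = 280712; G_4 = 280712−1 = 280711

5765999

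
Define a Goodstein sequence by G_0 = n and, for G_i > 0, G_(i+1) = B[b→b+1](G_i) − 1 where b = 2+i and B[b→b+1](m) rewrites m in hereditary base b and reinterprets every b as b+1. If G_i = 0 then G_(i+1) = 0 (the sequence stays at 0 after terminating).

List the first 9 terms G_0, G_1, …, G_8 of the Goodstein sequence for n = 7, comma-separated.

step 0: 7 = 2^2 + 2 + 1; sub 3 for 2: 3^3 + 3 + 1; = 31; G_1 = 31−1 = 30
step 1: 30 = 3^3 + 3; sub 4 for 3: 4^4 + 4; = 260; G_2 = 260−1 = 259
step 2: 259 = 4^4 + 3; sub 5 for 4: 5^5 + 3; = 3128; G_3 = 3128−1 = 3127
step 3: 3127 = 5^5 + 2; sub 6 for 5: 6^6 + 2; = 46658; G_4 = 46658−1 = 46657
step 4: 46657 = 6^6 + 1; sub 7 for 6: 7^7 + 1; = 823544; G_5 = 823544−1 = 823543
step 5: 823543 = 7^7; sub 8 for 7: 8^8; = 16777216; G_6 = 16777216−1 = 16777215
step 6: 16777215 = 7·8^7 + 7·8^6 + 7·8^5 + 7·8^4 + 7·8^3 + 7·8^2 + 7·8 + 7; sub 9 for 8: 7·9^7 + 7·9^6 + 7·9^5 + 7·9^4 + 7·9^3 + 7·9^2 + 7·9 + 7; = 37665880; G_7 = 37665880−1 = 37665879
step 7: 37665879 = 7·9^7 + 7·9^6 + 7·9^5 + 7·9^4 + 7·9^3 + 7·9^2 + 7·9 + 6; sub 10 for 9: 7·10^7 + 7·10^6 + 7·10^5 + 7·10^4 + 7·10^3 + 7·10^2 + 7·10 + 6; = 77777776; G_8 = 77777776−1 = 77777775

7, 30, 259, 3127, 46657, 823543, 16777215, 37665879, 77777775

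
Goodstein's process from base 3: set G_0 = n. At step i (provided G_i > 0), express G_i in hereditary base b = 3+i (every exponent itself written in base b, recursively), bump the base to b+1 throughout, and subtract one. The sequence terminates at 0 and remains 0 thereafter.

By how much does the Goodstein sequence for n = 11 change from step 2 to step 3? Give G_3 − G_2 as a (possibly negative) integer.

10

G_0 = 11. HB_3(11) = 3^2 + 2. Bump = 18. G_1 = 17.
G_1 = 17. HB_4(17) = 4^2 + 1. Bump = 26. G_2 = 25.
G_2 = 25. HB_5(25) = 5^2. Bump = 36. G_3 = 35.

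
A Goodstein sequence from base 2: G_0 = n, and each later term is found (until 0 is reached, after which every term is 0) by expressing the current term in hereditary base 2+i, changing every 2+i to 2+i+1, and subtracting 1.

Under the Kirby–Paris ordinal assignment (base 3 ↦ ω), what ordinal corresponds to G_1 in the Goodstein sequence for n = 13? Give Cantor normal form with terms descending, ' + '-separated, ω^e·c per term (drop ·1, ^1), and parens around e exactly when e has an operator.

base 2: 13 = 2^(2 + 1) + 2^2 + 1; at 3: 3^(3 + 1) + 3^3 + 1 = 109; next = 108
base 3: 108 = 3^(3 + 1) + 3^3; at 4: 4^(4 + 1) + 4^4 = 1280; next = 1279

ω^(ω + 1) + ω^ω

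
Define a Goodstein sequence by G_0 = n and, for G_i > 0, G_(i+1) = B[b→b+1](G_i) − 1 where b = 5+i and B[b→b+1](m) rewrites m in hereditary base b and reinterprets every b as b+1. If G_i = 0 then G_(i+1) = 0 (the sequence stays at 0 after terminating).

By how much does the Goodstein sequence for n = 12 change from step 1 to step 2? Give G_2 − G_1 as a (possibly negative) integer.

i=0: 12 = 2·5 + 2 (b=5); 5→6: 2·6 + 2 = 14; 14−1 = 13
i=1: 13 = 2·6 + 1 (b=6); 6→7: 2·7 + 1 = 15; 15−1 = 14

1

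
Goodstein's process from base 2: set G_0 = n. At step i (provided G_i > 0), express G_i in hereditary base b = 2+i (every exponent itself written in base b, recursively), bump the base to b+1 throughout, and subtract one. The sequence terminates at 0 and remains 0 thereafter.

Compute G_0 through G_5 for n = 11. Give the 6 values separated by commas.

11, 84, 1027, 15627, 279937, 5764801

11 —HB2→ 2^(2 + 1) + 2 + 1 —bump→ 3^(3 + 1) + 3 + 1 = 85 —(−1)→ 84
84 —HB3→ 3^(3 + 1) + 3 —bump→ 4^(4 + 1) + 4 = 1028 —(−1)→ 1027
1027 —HB4→ 4^(4 + 1) + 3 —bump→ 5^(5 + 1) + 3 = 15628 —(−1)→ 15627
15627 —HB5→ 5^(5 + 1) + 2 —bump→ 6^(6 + 1) + 2 = 279938 —(−1)→ 279937
279937 —HB6→ 6^(6 + 1) + 1 —bump→ 7^(7 + 1) + 1 = 5764802 —(−1)→ 5764801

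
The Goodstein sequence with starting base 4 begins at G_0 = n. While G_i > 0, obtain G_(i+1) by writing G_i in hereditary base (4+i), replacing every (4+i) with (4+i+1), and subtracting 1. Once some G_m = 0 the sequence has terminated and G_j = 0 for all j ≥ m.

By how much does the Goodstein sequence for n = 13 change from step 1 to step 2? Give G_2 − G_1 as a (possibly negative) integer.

2

G_0=13  [base 4] 3·4 + 1  →[4↦5]→  3·5 + 1 = 16  −1 ⇒ G_1=15
G_1=15  [base 5] 3·5  →[5↦6]→  3·6 = 18  −1 ⇒ G_2=17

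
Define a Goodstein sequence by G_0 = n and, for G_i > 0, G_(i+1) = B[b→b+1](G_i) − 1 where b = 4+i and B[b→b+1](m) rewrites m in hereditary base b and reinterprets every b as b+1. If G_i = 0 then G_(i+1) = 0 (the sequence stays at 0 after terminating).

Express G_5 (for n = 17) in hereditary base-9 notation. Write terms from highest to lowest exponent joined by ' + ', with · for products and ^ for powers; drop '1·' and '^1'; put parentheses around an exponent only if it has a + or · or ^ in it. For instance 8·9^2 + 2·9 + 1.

5·9 + 2

i=0: 17 = 4^2 + 1 (b=4); 4→5: 5^2 + 1 = 26; 26−1 = 25
i=1: 25 = 5^2 (b=5); 5→6: 6^2 = 36; 36−1 = 35
i=2: 35 = 5·6 + 5 (b=6); 6→7: 5·7 + 5 = 40; 40−1 = 39
i=3: 39 = 5·7 + 4 (b=7); 7→8: 5·8 + 4 = 44; 44−1 = 43
i=4: 43 = 5·8 + 3 (b=8); 8→9: 5·9 + 3 = 48; 48−1 = 47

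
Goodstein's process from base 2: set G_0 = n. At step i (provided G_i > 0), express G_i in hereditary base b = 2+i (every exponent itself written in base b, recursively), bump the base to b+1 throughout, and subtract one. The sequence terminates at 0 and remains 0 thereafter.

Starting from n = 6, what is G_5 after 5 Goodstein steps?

98039

6 —HB2→ 2^2 + 2 —bump→ 3^3 + 3 = 30 —(−1)→ 29
29 —HB3→ 3^3 + 2 —bump→ 4^4 + 2 = 258 —(−1)→ 257
257 —HB4→ 4^4 + 1 —bump→ 5^5 + 1 = 3126 —(−1)→ 3125
3125 —HB5→ 5^5 —bump→ 6^6 = 46656 —(−1)→ 46655
46655 —HB6→ 5·6^5 + 5·6^4 + 5·6^3 + 5·6^2 + 5·6 + 5 —bump→ 5·7^5 + 5·7^4 + 5·7^3 + 5·7^2 + 5·7 + 5 = 98040 —(−1)→ 98039
98039 —HB7→ 5·7^5 + 5·7^4 + 5·7^3 + 5·7^2 + 5·7 + 4 —bump→ 5·8^5 + 5·8^4 + 5·8^3 + 5·8^2 + 5·8 + 4 = 187244 —(−1)→ 187243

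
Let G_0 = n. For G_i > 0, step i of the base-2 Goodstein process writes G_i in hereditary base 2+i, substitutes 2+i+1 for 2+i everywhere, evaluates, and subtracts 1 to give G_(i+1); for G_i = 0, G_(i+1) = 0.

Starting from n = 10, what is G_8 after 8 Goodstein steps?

50000555551

(0) 10|_2 = 2^(2 + 1) + 2 ↦ 3^(3 + 1) + 3|_3 = 84 ⇒ 83
(1) 83|_3 = 3^(3 + 1) + 2 ↦ 4^(4 + 1) + 2|_4 = 1026 ⇒ 1025
(2) 1025|_4 = 4^(4 + 1) + 1 ↦ 5^(5 + 1) + 1|_5 = 15626 ⇒ 15625
(3) 15625|_5 = 5^(5 + 1) ↦ 6^(6 + 1)|_6 = 279936 ⇒ 279935
(4) 279935|_6 = 5·6^6 + 5·6^5 + 5·6^4 + 5·6^3 + 5·6^2 + 5·6 + 5 ↦ 5·7^7 + 5·7^5 + 5·7^4 + 5·7^3 + 5·7^2 + 5·7 + 5|_7 = 4215755 ⇒ 4215754
(5) 4215754|_7 = 5·7^7 + 5·7^5 + 5·7^4 + 5·7^3 + 5·7^2 + 5·7 + 4 ↦ 5·8^8 + 5·8^5 + 5·8^4 + 5·8^3 + 5·8^2 + 5·8 + 4|_8 = 84073324 ⇒ 84073323
(6) 84073323|_8 = 5·8^8 + 5·8^5 + 5·8^4 + 5·8^3 + 5·8^2 + 5·8 + 3 ↦ 5·9^9 + 5·9^5 + 5·9^4 + 5·9^3 + 5·9^2 + 5·9 + 3|_9 = 1937434593 ⇒ 1937434592
(7) 1937434592|_9 = 5·9^9 + 5·9^5 + 5·9^4 + 5·9^3 + 5·9^2 + 5·9 + 2 ↦ 5·10^10 + 5·10^5 + 5·10^4 + 5·10^3 + 5·10^2 + 5·10 + 2|_10 = 50000555552 ⇒ 50000555551
(8) 50000555551|_10 = 5·10^10 + 5·10^5 + 5·10^4 + 5·10^3 + 5·10^2 + 5·10 + 1 ↦ 5·11^11 + 5·11^5 + 5·11^4 + 5·11^3 + 5·11^2 + 5·11 + 1|_11 = 1426559238831 ⇒ 1426559238830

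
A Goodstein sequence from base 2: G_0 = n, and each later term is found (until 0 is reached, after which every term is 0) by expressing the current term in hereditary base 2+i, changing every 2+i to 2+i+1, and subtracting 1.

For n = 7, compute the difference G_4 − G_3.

43530

[0] 7 ≡ 2^2 + 2 + 1 (base 2). Lift 3: 31. −1: 30.
[1] 30 ≡ 3^3 + 3 (base 3). Lift 4: 260. −1: 259.
[2] 259 ≡ 4^4 + 3 (base 4). Lift 5: 3128. −1: 3127.
[3] 3127 ≡ 5^5 + 2 (base 5). Lift 6: 46658. −1: 46657.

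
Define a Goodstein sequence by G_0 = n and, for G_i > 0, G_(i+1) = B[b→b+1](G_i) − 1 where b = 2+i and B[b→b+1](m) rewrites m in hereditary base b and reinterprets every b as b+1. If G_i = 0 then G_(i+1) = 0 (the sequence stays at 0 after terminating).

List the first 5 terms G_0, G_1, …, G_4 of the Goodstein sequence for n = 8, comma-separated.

8, 80, 553, 6310, 93395

base 2: 8 = 2^(2 + 1); at 3: 3^(3 + 1) = 81; next = 80
base 3: 80 = 2·3^3 + 2·3^2 + 2·3 + 2; at 4: 2·4^4 + 2·4^2 + 2·4 + 2 = 554; next = 553
base 4: 553 = 2·4^4 + 2·4^2 + 2·4 + 1; at 5: 2·5^5 + 2·5^2 + 2·5 + 1 = 6311; next = 6310
base 5: 6310 = 2·5^5 + 2·5^2 + 2·5; at 6: 2·6^6 + 2·6^2 + 2·6 = 93396; next = 93395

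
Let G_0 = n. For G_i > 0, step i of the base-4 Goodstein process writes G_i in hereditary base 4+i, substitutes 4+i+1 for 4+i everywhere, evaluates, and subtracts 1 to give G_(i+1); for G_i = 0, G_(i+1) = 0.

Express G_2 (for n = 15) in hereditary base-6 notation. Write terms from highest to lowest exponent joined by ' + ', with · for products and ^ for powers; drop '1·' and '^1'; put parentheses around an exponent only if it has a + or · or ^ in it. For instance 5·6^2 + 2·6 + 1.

base 4: 15 = 3·4 + 3; at 5: 3·5 + 3 = 18; next = 17
base 5: 17 = 3·5 + 2; at 6: 3·6 + 2 = 20; next = 19

3·6 + 1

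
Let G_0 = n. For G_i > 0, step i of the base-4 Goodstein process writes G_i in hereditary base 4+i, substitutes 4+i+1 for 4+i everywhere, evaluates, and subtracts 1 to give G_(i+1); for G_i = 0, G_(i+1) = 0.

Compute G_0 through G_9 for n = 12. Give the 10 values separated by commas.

12, 14, 15, 16, 17, 18, 19, 19, 19, 19

step 0: 12 = 3·4; sub 5 for 4: 3·5; = 15; G_1 = 15−1 = 14
step 1: 14 = 2·5 + 4; sub 6 for 5: 2·6 + 4; = 16; G_2 = 16−1 = 15
step 2: 15 = 2·6 + 3; sub 7 for 6: 2·7 + 3; = 17; G_3 = 17−1 = 16
step 3: 16 = 2·7 + 2; sub 8 for 7: 2·8 + 2; = 18; G_4 = 18−1 = 17
step 4: 17 = 2·8 + 1; sub 9 for 8: 2·9 + 1; = 19; G_5 = 19−1 = 18
step 5: 18 = 2·9; sub 10 for 9: 2·10; = 20; G_6 = 20−1 = 19
step 6: 19 = 10 + 9; sub 11 for 10: 11 + 9; = 20; G_7 = 20−1 = 19
step 7: 19 = 11 + 8; sub 12 for 11: 12 + 8; = 20; G_8 = 20−1 = 19
step 8: 19 = 12 + 7; sub 13 for 12: 13 + 7; = 20; G_9 = 20−1 = 19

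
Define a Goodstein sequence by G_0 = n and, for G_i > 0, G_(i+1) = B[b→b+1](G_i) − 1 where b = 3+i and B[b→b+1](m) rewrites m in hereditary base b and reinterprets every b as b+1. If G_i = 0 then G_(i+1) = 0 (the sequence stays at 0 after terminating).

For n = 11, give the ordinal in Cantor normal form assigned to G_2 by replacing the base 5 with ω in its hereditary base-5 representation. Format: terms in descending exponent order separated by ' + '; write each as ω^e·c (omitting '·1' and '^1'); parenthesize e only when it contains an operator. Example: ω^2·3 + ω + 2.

(0) 11|_3 = 3^2 + 2 ↦ 4^2 + 2|_4 = 18 ⇒ 17
(1) 17|_4 = 4^2 + 1 ↦ 5^2 + 1|_5 = 26 ⇒ 25
(2) 25|_5 = 5^2 ↦ 6^2|_6 = 36 ⇒ 35

ω^2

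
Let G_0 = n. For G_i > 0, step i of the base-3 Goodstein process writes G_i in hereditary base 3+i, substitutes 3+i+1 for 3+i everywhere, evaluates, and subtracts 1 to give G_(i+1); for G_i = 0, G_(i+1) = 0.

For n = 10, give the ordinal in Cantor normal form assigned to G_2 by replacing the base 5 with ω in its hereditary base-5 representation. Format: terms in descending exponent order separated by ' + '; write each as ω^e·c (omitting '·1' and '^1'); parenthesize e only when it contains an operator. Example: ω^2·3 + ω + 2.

ω·4 + 4

i=0: 10 = 3^2 + 1 (b=3); 3→4: 4^2 + 1 = 17; 17−1 = 16
i=1: 16 = 4^2 (b=4); 4→5: 5^2 = 25; 25−1 = 24
i=2: 24 = 4·5 + 4 (b=5); 5→6: 4·6 + 4 = 28; 28−1 = 27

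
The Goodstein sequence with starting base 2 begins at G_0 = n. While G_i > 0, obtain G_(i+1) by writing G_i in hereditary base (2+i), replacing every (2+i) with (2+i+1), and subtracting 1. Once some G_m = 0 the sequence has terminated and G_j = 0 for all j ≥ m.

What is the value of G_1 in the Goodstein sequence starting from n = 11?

11 —HB2→ 2^(2 + 1) + 2 + 1 —bump→ 3^(3 + 1) + 3 + 1 = 85 —(−1)→ 84
84 —HB3→ 3^(3 + 1) + 3 —bump→ 4^(4 + 1) + 4 = 1028 —(−1)→ 1027

84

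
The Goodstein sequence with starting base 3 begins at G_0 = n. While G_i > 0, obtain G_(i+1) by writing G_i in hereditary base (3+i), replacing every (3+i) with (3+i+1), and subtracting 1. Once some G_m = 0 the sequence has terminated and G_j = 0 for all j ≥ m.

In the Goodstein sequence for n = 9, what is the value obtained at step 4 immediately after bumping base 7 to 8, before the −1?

24

G_0=9  [base 3] 3^2  →[3↦4]→  4^2 = 16  −1 ⇒ G_1=15
G_1=15  [base 4] 3·4 + 3  →[4↦5]→  3·5 + 3 = 18  −1 ⇒ G_2=17
G_2=17  [base 5] 3·5 + 2  →[5↦6]→  3·6 + 2 = 20  −1 ⇒ G_3=19
G_3=19  [base 6] 3·6 + 1  →[6↦7]→  3·7 + 1 = 22  −1 ⇒ G_4=21
G_4=21  [base 7] 3·7  →[7↦8]→  3·8 = 24  −1 ⇒ G_5=23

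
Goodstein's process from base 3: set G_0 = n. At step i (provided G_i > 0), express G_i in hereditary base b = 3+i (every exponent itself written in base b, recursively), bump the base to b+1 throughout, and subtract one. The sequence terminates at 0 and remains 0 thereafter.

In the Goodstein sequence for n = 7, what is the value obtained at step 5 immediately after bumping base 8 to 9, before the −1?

10

base 3: 7 = 2·3 + 1; at 4: 2·4 + 1 = 9; next = 8
base 4: 8 = 2·4; at 5: 2·5 = 10; next = 9
base 5: 9 = 5 + 4; at 6: 6 + 4 = 10; next = 9
base 6: 9 = 6 + 3; at 7: 7 + 3 = 10; next = 9
base 7: 9 = 7 + 2; at 8: 8 + 2 = 10; next = 9
base 8: 9 = 8 + 1; at 9: 9 + 1 = 10; next = 9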